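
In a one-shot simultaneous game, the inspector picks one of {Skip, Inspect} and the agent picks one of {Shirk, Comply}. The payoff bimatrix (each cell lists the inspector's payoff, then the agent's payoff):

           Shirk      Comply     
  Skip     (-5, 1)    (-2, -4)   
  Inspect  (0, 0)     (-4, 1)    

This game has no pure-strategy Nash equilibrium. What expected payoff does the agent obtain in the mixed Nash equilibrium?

1/6

The inspector's mix must leave the agent indifferent between Shirk and Comply.
  the agent's payoff to Shirk: p·1 + (1−p)·0 = p
  the agent's payoff to Comply: p·(-4) + (1−p)·1 = -5p + 1
  p = -5p + 1  ⇒  6p = 1  ⇒  p = 1/6.
At equilibrium the agent is indifferent across columns, so the agent's payoff equals the payoff from Shirk: (1/6)·1 + (5/6)·0 = 1/6.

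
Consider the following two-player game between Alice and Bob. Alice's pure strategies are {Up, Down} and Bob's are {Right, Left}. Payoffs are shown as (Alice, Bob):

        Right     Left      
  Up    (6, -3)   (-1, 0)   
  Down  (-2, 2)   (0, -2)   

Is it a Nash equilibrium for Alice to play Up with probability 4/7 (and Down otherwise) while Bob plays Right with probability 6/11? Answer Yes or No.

Given Bob's mix q = 6/11, Alice's payoff from Up is 31/11 but from Down is -12/11. Alice strictly prefers Up, so Alice would not mix.
So the proposed profile is not a Nash equilibrium.

No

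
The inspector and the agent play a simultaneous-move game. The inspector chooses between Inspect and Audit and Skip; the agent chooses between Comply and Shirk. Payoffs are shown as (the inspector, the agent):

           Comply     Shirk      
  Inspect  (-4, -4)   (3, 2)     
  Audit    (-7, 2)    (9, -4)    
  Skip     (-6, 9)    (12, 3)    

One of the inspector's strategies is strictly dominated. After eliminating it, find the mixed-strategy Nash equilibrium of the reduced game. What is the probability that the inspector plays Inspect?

The inspector's strategy Audit is strictly dominated by Skip: -6 > -7 and 12 > 9. Eliminate Audit.
The inspector's mix must leave the agent indifferent between Comply and Shirk.
  the agent's payoff from Comply: p·(-4) + (1−p)·9 = -13p + 9
  the agent's payoff from Shirk: p·2 + (1−p)·3 = -p + 3
  -13p + 9 = -p + 3  ⇒  -12p = -6  ⇒  p = 1/2.

p = 1/2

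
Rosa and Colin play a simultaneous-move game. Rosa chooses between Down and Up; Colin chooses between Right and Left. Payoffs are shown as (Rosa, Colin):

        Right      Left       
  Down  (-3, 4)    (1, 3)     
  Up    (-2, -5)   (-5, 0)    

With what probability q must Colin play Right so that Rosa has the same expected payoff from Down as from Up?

Colin's mix must leave Rosa indifferent between Down and Up.
  Rosa's payoff from Down: q·(-3) + (1−q)·1 = -4q + 1
  Rosa's payoff from Up: q·(-2) + (1−q)·(-5) = 3q - 5
  -4q + 1 = 3q - 5  ⇒  -7q = -6  ⇒  q = 6/7.

q = 6/7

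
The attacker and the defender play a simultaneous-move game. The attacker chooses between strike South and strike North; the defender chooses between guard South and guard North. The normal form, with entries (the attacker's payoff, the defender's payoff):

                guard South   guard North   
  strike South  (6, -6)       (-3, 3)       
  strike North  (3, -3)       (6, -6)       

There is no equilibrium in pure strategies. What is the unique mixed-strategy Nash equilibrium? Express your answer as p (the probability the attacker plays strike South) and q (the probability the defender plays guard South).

p = 1/4, q = 3/4

Set the defender's expected payoff from guard South equal to that from guard North:
  the defender's payoff from guard South: p·(-6) + (1−p)·(-3) = -3p - 3
  the defender's payoff from guard North: p·3 + (1−p)·(-6) = 9p - 6
  -3p - 3 = 9p - 6  ⇒  -12p = -3  ⇒  p = 1/4.
The defender's mix must leave the attacker indifferent between strike South and strike North.
  the attacker's payoff from strike South: q·6 + (1−q)·(-3) = 9q - 3
  the attacker's payoff from strike North: q·3 + (1−q)·6 = -3q + 6
  9q - 3 = -3q + 6  ⇒  12q = 9  ⇒  q = 3/4.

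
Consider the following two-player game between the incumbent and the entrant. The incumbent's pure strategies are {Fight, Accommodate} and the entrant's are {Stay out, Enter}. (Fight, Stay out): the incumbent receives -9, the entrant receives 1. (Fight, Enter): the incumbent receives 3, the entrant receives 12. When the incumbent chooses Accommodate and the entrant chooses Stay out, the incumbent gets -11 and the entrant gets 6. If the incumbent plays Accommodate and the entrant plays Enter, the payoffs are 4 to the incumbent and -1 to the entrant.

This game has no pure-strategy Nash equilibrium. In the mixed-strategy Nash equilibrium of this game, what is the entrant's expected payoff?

For the entrant to be willing to mix, the entrant must be indifferent between Stay out and Enter, which pins down the incumbent's mix.
  the entrant's payoff from Stay out: p·1 + (1−p)·6 = -5p + 6
  the entrant's payoff from Enter: p·12 + (1−p)·(-1) = 13p - 1
  -5p + 6 = 13p - 1  ⇒  -18p = -7  ⇒  p = 7/18.
At equilibrium the entrant is indifferent across columns, so the entrant's payoff equals the payoff from Stay out: (7/18)·1 + (11/18)·6 = 73/18.

73/18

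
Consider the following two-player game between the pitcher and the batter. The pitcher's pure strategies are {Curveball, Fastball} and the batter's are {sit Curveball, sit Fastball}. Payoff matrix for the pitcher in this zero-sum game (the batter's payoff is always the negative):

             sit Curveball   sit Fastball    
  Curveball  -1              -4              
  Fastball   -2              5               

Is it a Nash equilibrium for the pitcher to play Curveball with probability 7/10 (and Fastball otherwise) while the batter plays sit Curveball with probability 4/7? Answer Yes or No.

Given the batter's mix q = 4/7, the pitcher's payoff from Curveball is -16/7 but from Fastball is 1. The pitcher strictly prefers Fastball, so the pitcher would not mix.
So the proposed profile is not a Nash equilibrium.

No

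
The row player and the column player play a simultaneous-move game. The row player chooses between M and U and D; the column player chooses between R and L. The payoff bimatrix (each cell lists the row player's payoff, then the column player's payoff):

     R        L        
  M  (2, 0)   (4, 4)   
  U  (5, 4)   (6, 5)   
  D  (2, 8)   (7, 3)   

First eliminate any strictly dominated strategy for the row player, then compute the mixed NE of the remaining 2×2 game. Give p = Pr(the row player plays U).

The row player's strategy M is strictly dominated by U: 5 > 2 and 6 > 4. Eliminate M.
In a mixed equilibrium the column player is indifferent between R and L; this condition fixes p.
  the column player's payoff from R: p·4 + (1−p)·8 = -4p + 8
  the column player's payoff from L: p·5 + (1−p)·3 = 2p + 3
  -4p + 8 = 2p + 3  ⇒  -6p = -5  ⇒  p = 5/6.

p = 5/6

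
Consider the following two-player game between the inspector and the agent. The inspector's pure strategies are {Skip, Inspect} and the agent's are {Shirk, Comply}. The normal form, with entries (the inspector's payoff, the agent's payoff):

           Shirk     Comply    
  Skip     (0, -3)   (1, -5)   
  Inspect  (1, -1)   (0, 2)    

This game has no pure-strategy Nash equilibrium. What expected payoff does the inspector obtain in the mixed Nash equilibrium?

1/2

For the inspector to be willing to mix, the inspector must be indifferent between Skip and Inspect, which pins down the agent's mix.
  the inspector's expected payoff from Skip: q·0 + (1−q)·1 = -q + 1
  the inspector's expected payoff from Inspect: q·1 + (1−q)·0 = q
  -q + 1 = q  ⇒  -2q = -1  ⇒  q = 1/2.
At equilibrium the inspector is indifferent across rows, so the inspector's payoff equals the payoff from Skip: (1/2)·0 + (1/2)·1 = 1/2.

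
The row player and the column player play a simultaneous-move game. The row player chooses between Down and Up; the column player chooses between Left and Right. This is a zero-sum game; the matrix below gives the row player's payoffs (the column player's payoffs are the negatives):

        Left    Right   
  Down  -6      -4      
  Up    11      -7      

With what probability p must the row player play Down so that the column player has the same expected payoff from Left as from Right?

The row player's mix must leave the column player indifferent between Left and Right.
  the column player's payoff to Left: p·6 + (1−p)·(-11) = 17p - 11
  the column player's payoff to Right: p·4 + (1−p)·7 = -3p + 7
  17p - 11 = -3p + 7  ⇒  20p = 18  ⇒  p = 9/10.

p = 9/10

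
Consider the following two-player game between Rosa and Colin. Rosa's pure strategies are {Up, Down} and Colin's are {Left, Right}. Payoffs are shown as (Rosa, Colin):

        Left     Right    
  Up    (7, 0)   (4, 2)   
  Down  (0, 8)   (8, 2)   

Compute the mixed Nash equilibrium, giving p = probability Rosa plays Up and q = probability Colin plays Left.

p = 3/4, q = 4/11

For Colin to be willing to mix, Colin must be indifferent between Left and Right, which pins down Rosa's mix.
  Colin's payoff to Left: p·0 + (1−p)·8 = -8p + 8
  Colin's payoff to Right: p·2 + (1−p)·2 = 2
  -8p + 8 = 2  ⇒  -8p = -6  ⇒  p = 3/4.
Rosa's indifference between Up and Down determines Colin's mixing probability q:
  Rosa's expected payoff from Up: q·7 + (1−q)·4 = 3q + 4
  Rosa's expected payoff from Down: q·0 + (1−q)·8 = -8q + 8
  3q + 4 = -8q + 8  ⇒  11q = 4  ⇒  q = 4/11.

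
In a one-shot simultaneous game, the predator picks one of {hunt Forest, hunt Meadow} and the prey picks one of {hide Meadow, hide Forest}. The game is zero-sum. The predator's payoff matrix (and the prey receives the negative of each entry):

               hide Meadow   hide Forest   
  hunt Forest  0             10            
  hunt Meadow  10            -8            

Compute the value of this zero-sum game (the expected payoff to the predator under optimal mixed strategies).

v = 25/7

The predator's indifference between hunt Forest and hunt Meadow determines the prey's mixing probability q:
  the predator's payoff to hunt Forest: q·0 + (1−q)·10 = -10q + 10
  the predator's payoff to hunt Meadow: q·10 + (1−q)·(-8) = 18q - 8
  -10q + 10 = 18q - 8  ⇒  -28q = -18  ⇒  q = 9/14.
The value is the predator's expected payoff against this mix (using hunt Forest): (9/14)·0 + (5/14)·10 = 25/7.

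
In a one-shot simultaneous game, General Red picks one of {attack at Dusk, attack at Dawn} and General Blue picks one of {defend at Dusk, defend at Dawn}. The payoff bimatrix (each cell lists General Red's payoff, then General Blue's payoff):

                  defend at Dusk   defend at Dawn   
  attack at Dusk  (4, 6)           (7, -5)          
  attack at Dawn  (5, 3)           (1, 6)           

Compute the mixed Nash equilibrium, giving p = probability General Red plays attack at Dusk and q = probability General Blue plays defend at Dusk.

Set General Blue's expected payoff from defend at Dusk equal to that from defend at Dawn:
  General Blue's payoff to defend at Dusk: p·6 + (1−p)·3 = 3p + 3
  General Blue's payoff to defend at Dawn: p·(-5) + (1−p)·6 = -11p + 6
  3p + 3 = -11p + 6  ⇒  14p = 3  ⇒  p = 3/14.
In a mixed equilibrium General Red is indifferent between attack at Dusk and attack at Dawn; this condition fixes q.
  General Red's expected payoff from attack at Dusk: q·4 + (1−q)·7 = -3q + 7
  General Red's expected payoff from attack at Dawn: q·5 + (1−q)·1 = 4q + 1
  -3q + 7 = 4q + 1  ⇒  -7q = -6  ⇒  q = 6/7.

p = 3/14, q = 6/7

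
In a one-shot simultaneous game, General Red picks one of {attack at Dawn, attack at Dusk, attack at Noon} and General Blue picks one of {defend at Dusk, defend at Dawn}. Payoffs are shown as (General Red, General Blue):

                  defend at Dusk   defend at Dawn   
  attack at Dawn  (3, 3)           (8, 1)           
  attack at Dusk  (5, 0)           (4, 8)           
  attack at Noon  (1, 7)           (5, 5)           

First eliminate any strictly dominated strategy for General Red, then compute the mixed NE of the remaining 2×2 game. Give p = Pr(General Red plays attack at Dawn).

General Red's strategy attack at Noon is strictly dominated by attack at Dawn: 3 > 1 and 8 > 5. Eliminate attack at Noon.
In a mixed equilibrium General Blue is indifferent between defend at Dusk and defend at Dawn; this condition fixes p.
  General Blue's payoff from defend at Dusk: p·3 + (1−p)·0 = 3p
  General Blue's payoff from defend at Dawn: p·1 + (1−p)·8 = -7p + 8
  3p = -7p + 8  ⇒  10p = 8  ⇒  p = 4/5.

p = 4/5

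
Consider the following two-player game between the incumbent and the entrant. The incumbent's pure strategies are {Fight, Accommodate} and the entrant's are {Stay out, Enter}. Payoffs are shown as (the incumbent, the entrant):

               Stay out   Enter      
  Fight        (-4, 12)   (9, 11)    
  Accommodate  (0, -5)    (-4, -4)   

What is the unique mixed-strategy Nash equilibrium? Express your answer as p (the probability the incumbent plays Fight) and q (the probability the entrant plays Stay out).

The incumbent's mix must leave the entrant indifferent between Stay out and Enter.
  the entrant's payoff from Stay out: p·12 + (1−p)·(-5) = 17p - 5
  the entrant's payoff from Enter: p·11 + (1−p)·(-4) = 15p - 4
  17p - 5 = 15p - 4  ⇒  2p = 1  ⇒  p = 1/2.
The incumbent's indifference between Fight and Accommodate determines the entrant's mixing probability q:
  the incumbent's payoff to Fight: q·(-4) + (1−q)·9 = -13q + 9
  the incumbent's payoff to Accommodate: q·0 + (1−q)·(-4) = 4q - 4
  -13q + 9 = 4q - 4  ⇒  -17q = -13  ⇒  q = 13/17.

p = 1/2, q = 13/17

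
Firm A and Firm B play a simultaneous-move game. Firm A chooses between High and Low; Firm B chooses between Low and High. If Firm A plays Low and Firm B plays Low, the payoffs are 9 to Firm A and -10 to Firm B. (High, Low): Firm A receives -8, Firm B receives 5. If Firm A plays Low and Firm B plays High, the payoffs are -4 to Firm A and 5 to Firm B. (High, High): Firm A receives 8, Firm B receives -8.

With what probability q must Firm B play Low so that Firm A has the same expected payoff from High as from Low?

Set Firm A's expected payoff from High equal to that from Low:
  Firm A's payoff to High: q·(-8) + (1−q)·8 = -16q + 8
  Firm A's payoff to Low: q·9 + (1−q)·(-4) = 13q - 4
  -16q + 8 = 13q - 4  ⇒  -29q = -12  ⇒  q = 12/29.

q = 12/29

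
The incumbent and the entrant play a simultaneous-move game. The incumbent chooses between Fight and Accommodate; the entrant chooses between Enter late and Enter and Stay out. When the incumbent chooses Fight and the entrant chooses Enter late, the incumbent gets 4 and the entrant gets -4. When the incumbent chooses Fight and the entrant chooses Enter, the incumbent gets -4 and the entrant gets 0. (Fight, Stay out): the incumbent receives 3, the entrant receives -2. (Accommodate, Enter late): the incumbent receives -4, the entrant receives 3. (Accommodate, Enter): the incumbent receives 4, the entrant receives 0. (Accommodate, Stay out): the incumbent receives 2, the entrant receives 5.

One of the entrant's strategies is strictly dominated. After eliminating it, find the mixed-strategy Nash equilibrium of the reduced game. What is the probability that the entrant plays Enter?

The entrant's strategy Enter late is strictly dominated by Stay out: -2 > -4 and 5 > 3. Eliminate Enter late.
The entrant's mix must leave the incumbent indifferent between Fight and Accommodate.
  the incumbent's expected payoff from Fight: q·(-4) + (1−q)·3 = -7q + 3
  the incumbent's expected payoff from Accommodate: q·4 + (1−q)·2 = 2q + 2
  -7q + 3 = 2q + 2  ⇒  -9q = -1  ⇒  q = 1/9.

q = 1/9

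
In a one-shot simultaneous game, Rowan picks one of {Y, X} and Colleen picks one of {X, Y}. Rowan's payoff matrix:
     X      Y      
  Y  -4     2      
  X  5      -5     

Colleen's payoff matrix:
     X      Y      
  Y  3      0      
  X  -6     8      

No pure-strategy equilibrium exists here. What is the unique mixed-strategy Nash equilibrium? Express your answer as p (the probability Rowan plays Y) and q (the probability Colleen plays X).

Colleen's indifference between X and Y determines Rowan's mixing probability p:
  Colleen's payoff from X: p·3 + (1−p)·(-6) = 9p - 6
  Colleen's payoff from Y: p·0 + (1−p)·8 = -8p + 8
  9p - 6 = -8p + 8  ⇒  17p = 14  ⇒  p = 14/17.
Rowan's indifference between Y and X determines Colleen's mixing probability q:
  Rowan's payoff to Y: q·(-4) + (1−q)·2 = -6q + 2
  Rowan's payoff to X: q·5 + (1−q)·(-5) = 10q - 5
  -6q + 2 = 10q - 5  ⇒  -16q = -7  ⇒  q = 7/16.

p = 14/17, q = 7/16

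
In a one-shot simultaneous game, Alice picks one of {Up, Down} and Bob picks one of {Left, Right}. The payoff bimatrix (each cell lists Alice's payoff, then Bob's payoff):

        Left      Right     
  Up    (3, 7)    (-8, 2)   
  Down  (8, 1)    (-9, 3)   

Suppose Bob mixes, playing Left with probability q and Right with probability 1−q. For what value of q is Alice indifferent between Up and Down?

Bob's mix must leave Alice indifferent between Up and Down.
  Alice's payoff from Up: q·3 + (1−q)·(-8) = 11q - 8
  Alice's payoff from Down: q·8 + (1−q)·(-9) = 17q - 9
  11q - 8 = 17q - 9  ⇒  -6q = -1  ⇒  q = 1/6.

q = 1/6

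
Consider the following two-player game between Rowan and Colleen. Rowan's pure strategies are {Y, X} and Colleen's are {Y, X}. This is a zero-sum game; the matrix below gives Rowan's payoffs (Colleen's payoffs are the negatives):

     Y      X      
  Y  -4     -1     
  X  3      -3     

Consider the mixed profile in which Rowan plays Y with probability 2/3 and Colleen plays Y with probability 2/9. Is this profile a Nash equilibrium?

Yes

Check Colleen's indifference given Rowan's mix p = 2/3:
  payoff from Y = 5/3; payoff from X = 5/3 — equal.
Check Rowan's indifference given Colleen's mix q = 2/9:
  payoff from Y = -5/3; payoff from X = -5/3 — equal.
Both players are indifferent, so neither can profitably deviate.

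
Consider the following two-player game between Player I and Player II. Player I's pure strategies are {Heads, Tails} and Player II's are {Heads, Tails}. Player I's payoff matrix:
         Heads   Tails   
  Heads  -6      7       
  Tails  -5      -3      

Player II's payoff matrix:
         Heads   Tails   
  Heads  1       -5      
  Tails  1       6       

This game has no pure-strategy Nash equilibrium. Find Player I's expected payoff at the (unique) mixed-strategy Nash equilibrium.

In a mixed equilibrium Player I is indifferent between Heads and Tails; this condition fixes q.
  Player I's payoff to Heads: q·(-6) + (1−q)·7 = -13q + 7
  Player I's payoff to Tails: q·(-5) + (1−q)·(-3) = -2q - 3
  -13q + 7 = -2q - 3  ⇒  -11q = -10  ⇒  q = 10/11.
At equilibrium Player I is indifferent across rows, so Player I's payoff equals the payoff from Heads: (10/11)·(-6) + (1/11)·7 = -53/11.

-53/11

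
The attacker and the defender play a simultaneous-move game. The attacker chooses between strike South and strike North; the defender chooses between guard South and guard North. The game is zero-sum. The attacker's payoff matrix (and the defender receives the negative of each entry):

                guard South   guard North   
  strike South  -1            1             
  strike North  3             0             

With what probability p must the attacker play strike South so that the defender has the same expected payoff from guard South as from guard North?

For the defender to be willing to mix, the defender must be indifferent between guard South and guard North, which pins down the attacker's mix.
  the defender's payoff to guard South: p·1 + (1−p)·(-3) = 4p - 3
  the defender's payoff to guard North: p·(-1) + (1−p)·0 = -p
  4p - 3 = -p  ⇒  5p = 3  ⇒  p = 3/5.

p = 3/5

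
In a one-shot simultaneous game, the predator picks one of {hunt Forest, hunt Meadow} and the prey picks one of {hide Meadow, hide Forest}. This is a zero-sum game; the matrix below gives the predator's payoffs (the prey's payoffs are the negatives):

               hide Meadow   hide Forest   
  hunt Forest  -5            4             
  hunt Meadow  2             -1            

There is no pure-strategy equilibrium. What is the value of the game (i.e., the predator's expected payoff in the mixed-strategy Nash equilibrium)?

v = 1/4

The prey's mix must leave the predator indifferent between hunt Forest and hunt Meadow.
  the predator's payoff to hunt Forest: q·(-5) + (1−q)·4 = -9q + 4
  the predator's payoff to hunt Meadow: q·2 + (1−q)·(-1) = 3q - 1
  -9q + 4 = 3q - 1  ⇒  -12q = -5  ⇒  q = 5/12.
The value is the predator's expected payoff against this mix (using hunt Forest): (5/12)·(-5) + (7/12)·4 = 1/4.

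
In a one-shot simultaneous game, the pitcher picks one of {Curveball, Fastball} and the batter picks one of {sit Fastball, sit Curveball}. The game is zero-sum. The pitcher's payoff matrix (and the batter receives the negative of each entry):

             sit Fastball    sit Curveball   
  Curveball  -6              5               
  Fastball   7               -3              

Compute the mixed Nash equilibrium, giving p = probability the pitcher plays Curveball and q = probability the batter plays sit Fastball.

The pitcher's mix must leave the batter indifferent between sit Fastball and sit Curveball.
  the batter's payoff from sit Fastball: p·6 + (1−p)·(-7) = 13p - 7
  the batter's payoff from sit Curveball: p·(-5) + (1−p)·3 = -8p + 3
  13p - 7 = -8p + 3  ⇒  21p = 10  ⇒  p = 10/21.
The pitcher's indifference between Curveball and Fastball determines the batter's mixing probability q:
  the pitcher's payoff to Curveball: q·(-6) + (1−q)·5 = -11q + 5
  the pitcher's payoff to Fastball: q·7 + (1−q)·(-3) = 10q - 3
  -11q + 5 = 10q - 3  ⇒  -21q = -8  ⇒  q = 8/21.

p = 10/21, q = 8/21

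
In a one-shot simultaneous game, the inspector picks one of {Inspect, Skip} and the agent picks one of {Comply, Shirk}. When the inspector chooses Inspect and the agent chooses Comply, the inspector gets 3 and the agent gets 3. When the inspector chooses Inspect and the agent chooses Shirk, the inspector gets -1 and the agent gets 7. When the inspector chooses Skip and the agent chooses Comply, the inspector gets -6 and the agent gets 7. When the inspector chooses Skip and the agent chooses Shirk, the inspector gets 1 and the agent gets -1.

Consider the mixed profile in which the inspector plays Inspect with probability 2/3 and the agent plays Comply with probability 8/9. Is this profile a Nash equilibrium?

Given the agent's mix q = 8/9, the inspector's payoff from Inspect is 23/9 but from Skip is -47/9. The inspector strictly prefers Inspect, so the inspector would not mix.
So the proposed profile is not a Nash equilibrium.

No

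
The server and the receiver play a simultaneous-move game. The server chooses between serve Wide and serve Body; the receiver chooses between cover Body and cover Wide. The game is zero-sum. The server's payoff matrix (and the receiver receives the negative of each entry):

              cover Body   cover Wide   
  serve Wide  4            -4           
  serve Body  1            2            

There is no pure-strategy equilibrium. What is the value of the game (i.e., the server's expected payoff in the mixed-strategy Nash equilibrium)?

v = 4/3

The server's indifference between serve Wide and serve Body determines the receiver's mixing probability q:
  the server's payoff to serve Wide: q·4 + (1−q)·(-4) = 8q - 4
  the server's payoff to serve Body: q·1 + (1−q)·2 = -q + 2
  8q - 4 = -q + 2  ⇒  9q = 6  ⇒  q = 2/3.
The value is the server's expected payoff against this mix (using serve Wide): (2/3)·4 + (1/3)·(-4) = 4/3.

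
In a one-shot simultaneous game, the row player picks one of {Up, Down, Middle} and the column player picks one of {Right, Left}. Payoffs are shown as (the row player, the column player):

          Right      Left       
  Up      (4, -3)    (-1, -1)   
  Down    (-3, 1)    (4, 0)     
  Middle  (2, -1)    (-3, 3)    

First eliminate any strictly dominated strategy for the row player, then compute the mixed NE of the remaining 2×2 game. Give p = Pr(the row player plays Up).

p = 1/3

The row player's strategy Middle is strictly dominated by Up: 4 > 2 and -1 > -3. Eliminate Middle.
In a mixed equilibrium the column player is indifferent between Right and Left; this condition fixes p.
  the column player's payoff from Right: p·(-3) + (1−p)·1 = -4p + 1
  the column player's payoff from Left: p·(-1) + (1−p)·0 = -p
  -4p + 1 = -p  ⇒  -3p = -1  ⇒  p = 1/3.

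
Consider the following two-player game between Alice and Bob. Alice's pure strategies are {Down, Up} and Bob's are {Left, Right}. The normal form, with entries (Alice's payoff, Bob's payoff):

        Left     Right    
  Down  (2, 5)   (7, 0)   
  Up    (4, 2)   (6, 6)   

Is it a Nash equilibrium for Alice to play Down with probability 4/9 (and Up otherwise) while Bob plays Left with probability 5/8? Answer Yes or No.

Given Bob's mix q = 5/8, Alice's payoff from Down is 31/8 but from Up is 19/4. Alice strictly prefers Up, so Alice would not mix.
So the proposed profile is not a Nash equilibrium.

No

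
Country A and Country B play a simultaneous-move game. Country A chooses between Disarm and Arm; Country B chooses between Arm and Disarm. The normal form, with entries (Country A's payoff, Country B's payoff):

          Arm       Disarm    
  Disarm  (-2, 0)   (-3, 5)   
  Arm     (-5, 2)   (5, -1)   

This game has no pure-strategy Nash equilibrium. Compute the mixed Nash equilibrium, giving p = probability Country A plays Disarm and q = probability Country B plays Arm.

p = 3/8, q = 8/11

Country B's indifference between Arm and Disarm determines Country A's mixing probability p:
  Country B's expected payoff from Arm: p·0 + (1−p)·2 = -2p + 2
  Country B's expected payoff from Disarm: p·5 + (1−p)·(-1) = 6p - 1
  -2p + 2 = 6p - 1  ⇒  -8p = -3  ⇒  p = 3/8.
Country A's indifference between Disarm and Arm determines Country B's mixing probability q:
  Country A's expected payoff from Disarm: q·(-2) + (1−q)·(-3) = q - 3
  Country A's expected payoff from Arm: q·(-5) + (1−q)·5 = -10q + 5
  q - 3 = -10q + 5  ⇒  11q = 8  ⇒  q = 8/11.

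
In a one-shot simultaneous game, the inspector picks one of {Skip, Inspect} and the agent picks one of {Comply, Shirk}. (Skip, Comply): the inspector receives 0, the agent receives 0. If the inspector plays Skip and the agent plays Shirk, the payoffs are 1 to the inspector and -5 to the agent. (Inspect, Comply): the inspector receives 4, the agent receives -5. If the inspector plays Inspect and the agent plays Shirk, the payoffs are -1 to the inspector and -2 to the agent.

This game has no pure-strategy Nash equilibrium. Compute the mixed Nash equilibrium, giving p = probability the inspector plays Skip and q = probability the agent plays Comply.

The inspector's mix must leave the agent indifferent between Comply and Shirk.
  the agent's payoff from Comply: p·0 + (1−p)·(-5) = 5p - 5
  the agent's payoff from Shirk: p·(-5) + (1−p)·(-2) = -3p - 2
  5p - 5 = -3p - 2  ⇒  8p = 3  ⇒  p = 3/8.
Set the inspector's expected payoff from Skip equal to that from Inspect:
  the inspector's payoff to Skip: q·0 + (1−q)·1 = -q + 1
  the inspector's payoff to Inspect: q·4 + (1−q)·(-1) = 5q - 1
  -q + 1 = 5q - 1  ⇒  -6q = -2  ⇒  q = 1/3.

p = 3/8, q = 1/3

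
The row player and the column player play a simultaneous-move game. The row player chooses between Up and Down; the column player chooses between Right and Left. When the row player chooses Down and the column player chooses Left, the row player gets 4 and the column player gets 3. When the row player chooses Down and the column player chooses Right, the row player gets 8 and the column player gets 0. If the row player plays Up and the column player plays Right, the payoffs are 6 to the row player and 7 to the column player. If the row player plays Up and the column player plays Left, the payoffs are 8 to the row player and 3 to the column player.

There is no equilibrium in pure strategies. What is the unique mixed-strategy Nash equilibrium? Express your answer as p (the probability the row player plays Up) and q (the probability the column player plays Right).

p = 3/7, q = 2/3

Set the column player's expected payoff from Right equal to that from Left:
  the column player's payoff to Right: p·7 + (1−p)·0 = 7p
  the column player's payoff to Left: p·3 + (1−p)·3 = 3
  7p = 3  ⇒  7p = 3  ⇒  p = 3/7.
Set the row player's expected payoff from Up equal to that from Down:
  the row player's payoff from Up: q·6 + (1−q)·8 = -2q + 8
  the row player's payoff from Down: q·8 + (1−q)·4 = 4q + 4
  -2q + 8 = 4q + 4  ⇒  -6q = -4  ⇒  q = 2/3.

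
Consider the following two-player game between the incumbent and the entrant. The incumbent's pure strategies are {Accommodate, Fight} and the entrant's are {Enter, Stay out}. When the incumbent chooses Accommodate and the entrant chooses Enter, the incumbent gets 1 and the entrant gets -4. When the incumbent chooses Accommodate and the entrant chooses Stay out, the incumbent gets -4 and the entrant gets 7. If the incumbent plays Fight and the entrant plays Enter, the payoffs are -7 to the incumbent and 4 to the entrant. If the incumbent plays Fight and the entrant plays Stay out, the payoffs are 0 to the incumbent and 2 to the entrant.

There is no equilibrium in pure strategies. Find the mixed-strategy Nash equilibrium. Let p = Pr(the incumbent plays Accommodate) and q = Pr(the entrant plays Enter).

The incumbent's mix must leave the entrant indifferent between Enter and Stay out.
  the entrant's payoff from Enter: p·(-4) + (1−p)·4 = -8p + 4
  the entrant's payoff from Stay out: p·7 + (1−p)·2 = 5p + 2
  -8p + 4 = 5p + 2  ⇒  -13p = -2  ⇒  p = 2/13.
The incumbent's indifference between Accommodate and Fight determines the entrant's mixing probability q:
  the incumbent's expected payoff from Accommodate: q·1 + (1−q)·(-4) = 5q - 4
  the incumbent's expected payoff from Fight: q·(-7) + (1−q)·0 = -7q
  5q - 4 = -7q  ⇒  12q = 4  ⇒  q = 1/3.

p = 2/13, q = 1/3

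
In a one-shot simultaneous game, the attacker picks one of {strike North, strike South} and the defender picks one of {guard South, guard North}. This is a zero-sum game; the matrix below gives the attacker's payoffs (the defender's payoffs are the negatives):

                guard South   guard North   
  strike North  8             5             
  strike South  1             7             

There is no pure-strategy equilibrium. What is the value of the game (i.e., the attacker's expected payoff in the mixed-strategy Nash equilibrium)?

The attacker's indifference between strike North and strike South determines the defender's mixing probability q:
  the attacker's expected payoff from strike North: q·8 + (1−q)·5 = 3q + 5
  the attacker's expected payoff from strike South: q·1 + (1−q)·7 = -6q + 7
  3q + 5 = -6q + 7  ⇒  9q = 2  ⇒  q = 2/9.
The value is the attacker's expected payoff against this mix (using strike North): (2/9)·8 + (7/9)·5 = 17/3.

v = 17/3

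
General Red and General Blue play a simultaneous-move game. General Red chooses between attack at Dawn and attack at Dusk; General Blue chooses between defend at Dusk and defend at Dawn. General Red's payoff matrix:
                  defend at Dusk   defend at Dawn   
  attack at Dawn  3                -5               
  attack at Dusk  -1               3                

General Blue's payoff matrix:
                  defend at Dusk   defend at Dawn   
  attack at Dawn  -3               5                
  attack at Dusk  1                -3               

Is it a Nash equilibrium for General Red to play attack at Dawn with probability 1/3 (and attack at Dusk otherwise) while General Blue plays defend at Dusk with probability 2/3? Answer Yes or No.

Yes

Check General Blue's indifference given General Red's mix p = 1/3:
  payoff from defend at Dusk = -1/3; payoff from defend at Dawn = -1/3 — equal.
Check General Red's indifference given General Blue's mix q = 2/3:
  payoff from attack at Dawn = 1/3; payoff from attack at Dusk = 1/3 — equal.
Both players are indifferent, so neither can profitably deviate.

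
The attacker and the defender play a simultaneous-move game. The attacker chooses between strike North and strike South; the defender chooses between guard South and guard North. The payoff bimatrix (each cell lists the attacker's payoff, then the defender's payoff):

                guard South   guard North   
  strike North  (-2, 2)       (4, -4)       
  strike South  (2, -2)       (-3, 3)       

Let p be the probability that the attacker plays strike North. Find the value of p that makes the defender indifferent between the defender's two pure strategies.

The attacker's mix must leave the defender indifferent between guard South and guard North.
  the defender's payoff to guard South: p·2 + (1−p)·(-2) = 4p - 2
  the defender's payoff to guard North: p·(-4) + (1−p)·3 = -7p + 3
  4p - 2 = -7p + 3  ⇒  11p = 5  ⇒  p = 5/11.

p = 5/11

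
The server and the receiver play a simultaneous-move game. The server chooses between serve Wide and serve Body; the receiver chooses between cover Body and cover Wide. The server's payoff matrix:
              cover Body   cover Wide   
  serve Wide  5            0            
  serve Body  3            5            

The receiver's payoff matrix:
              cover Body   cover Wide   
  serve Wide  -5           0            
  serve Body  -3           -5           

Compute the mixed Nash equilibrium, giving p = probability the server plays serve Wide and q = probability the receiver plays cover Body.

The server's mix must leave the receiver indifferent between cover Body and cover Wide.
  the receiver's payoff from cover Body: p·(-5) + (1−p)·(-3) = -2p - 3
  the receiver's payoff from cover Wide: p·0 + (1−p)·(-5) = 5p - 5
  -2p - 3 = 5p - 5  ⇒  -7p = -2  ⇒  p = 2/7.
For the server to be willing to mix, the server must be indifferent between serve Wide and serve Body, which pins down the receiver's mix.
  the server's payoff to serve Wide: q·5 + (1−q)·0 = 5q
  the server's payoff to serve Body: q·3 + (1−q)·5 = -2q + 5
  5q = -2q + 5  ⇒  7q = 5  ⇒  q = 5/7.

p = 2/7, q = 5/7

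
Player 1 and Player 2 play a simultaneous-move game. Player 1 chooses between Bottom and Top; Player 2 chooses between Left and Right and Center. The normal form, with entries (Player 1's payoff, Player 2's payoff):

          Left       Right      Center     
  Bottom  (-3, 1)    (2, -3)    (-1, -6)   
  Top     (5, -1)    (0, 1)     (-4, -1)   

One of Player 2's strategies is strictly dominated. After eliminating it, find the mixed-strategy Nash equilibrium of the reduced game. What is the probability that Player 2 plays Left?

q = 1/5

Player 2's strategy Center is strictly dominated by Right: -3 > -6 and 1 > -1. Eliminate Center.
Set Player 1's expected payoff from Bottom equal to that from Top:
  Player 1's expected payoff from Bottom: q·(-3) + (1−q)·2 = -5q + 2
  Player 1's expected payoff from Top: q·5 + (1−q)·0 = 5q
  -5q + 2 = 5q  ⇒  -10q = -2  ⇒  q = 1/5.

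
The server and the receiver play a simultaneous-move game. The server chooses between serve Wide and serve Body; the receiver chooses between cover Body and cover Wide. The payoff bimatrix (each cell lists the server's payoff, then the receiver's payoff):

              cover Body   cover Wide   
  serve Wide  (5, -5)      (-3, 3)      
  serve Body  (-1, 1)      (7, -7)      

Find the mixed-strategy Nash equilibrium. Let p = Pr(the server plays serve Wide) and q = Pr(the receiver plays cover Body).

In a mixed equilibrium the receiver is indifferent between cover Body and cover Wide; this condition fixes p.
  the receiver's payoff from cover Body: p·(-5) + (1−p)·1 = -6p + 1
  the receiver's payoff from cover Wide: p·3 + (1−p)·(-7) = 10p - 7
  -6p + 1 = 10p - 7  ⇒  -16p = -8  ⇒  p = 1/2.
The server's indifference between serve Wide and serve Body determines the receiver's mixing probability q:
  the server's payoff from serve Wide: q·5 + (1−q)·(-3) = 8q - 3
  the server's payoff from serve Body: q·(-1) + (1−q)·7 = -8q + 7
  8q - 3 = -8q + 7  ⇒  16q = 10  ⇒  q = 5/8.

p = 1/2, q = 5/8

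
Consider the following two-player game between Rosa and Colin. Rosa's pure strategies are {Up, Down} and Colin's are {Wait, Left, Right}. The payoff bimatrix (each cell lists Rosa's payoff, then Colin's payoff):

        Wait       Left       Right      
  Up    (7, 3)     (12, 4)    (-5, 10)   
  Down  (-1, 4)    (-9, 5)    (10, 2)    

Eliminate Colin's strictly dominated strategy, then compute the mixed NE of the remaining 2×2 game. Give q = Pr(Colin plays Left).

q = 5/12

Colin's strategy Wait is strictly dominated by Left: 4 > 3 and 5 > 4. Eliminate Wait.
For Rosa to be willing to mix, Rosa must be indifferent between Up and Down, which pins down Colin's mix.
  Rosa's payoff to Up: q·12 + (1−q)·(-5) = 17q - 5
  Rosa's payoff to Down: q·(-9) + (1−q)·10 = -19q + 10
  17q - 5 = -19q + 10  ⇒  36q = 15  ⇒  q = 5/12.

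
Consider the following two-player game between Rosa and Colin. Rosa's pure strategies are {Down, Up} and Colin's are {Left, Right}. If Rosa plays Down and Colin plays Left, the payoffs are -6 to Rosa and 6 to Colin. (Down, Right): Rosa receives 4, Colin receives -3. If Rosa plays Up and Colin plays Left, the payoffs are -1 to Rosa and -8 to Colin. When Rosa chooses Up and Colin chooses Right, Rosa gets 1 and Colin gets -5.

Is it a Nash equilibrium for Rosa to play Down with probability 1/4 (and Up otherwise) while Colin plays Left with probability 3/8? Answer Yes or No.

Yes

Check Colin's indifference given Rosa's mix p = 1/4:
  payoff from Left = -9/2; payoff from Right = -9/2 — equal.
Check Rosa's indifference given Colin's mix q = 3/8:
  payoff from Down = 1/4; payoff from Up = 1/4 — equal.
Both players are indifferent, so neither can profitably deviate.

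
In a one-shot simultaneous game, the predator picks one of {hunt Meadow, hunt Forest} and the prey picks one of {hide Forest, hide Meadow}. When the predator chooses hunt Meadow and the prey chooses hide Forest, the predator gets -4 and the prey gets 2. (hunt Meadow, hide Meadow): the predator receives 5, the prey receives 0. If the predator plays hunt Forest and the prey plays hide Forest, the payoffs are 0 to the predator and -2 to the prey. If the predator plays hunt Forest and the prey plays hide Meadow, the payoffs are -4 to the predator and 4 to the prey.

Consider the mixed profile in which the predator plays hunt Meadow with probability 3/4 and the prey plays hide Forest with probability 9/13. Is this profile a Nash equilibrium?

Check the prey's indifference given the predator's mix p = 3/4:
  payoff from hide Forest = 1; payoff from hide Meadow = 1 — equal.
Check the predator's indifference given the prey's mix q = 9/13:
  payoff from hunt Meadow = -16/13; payoff from hunt Forest = -16/13 — equal.
Both players are indifferent, so neither can profitably deviate.

Yes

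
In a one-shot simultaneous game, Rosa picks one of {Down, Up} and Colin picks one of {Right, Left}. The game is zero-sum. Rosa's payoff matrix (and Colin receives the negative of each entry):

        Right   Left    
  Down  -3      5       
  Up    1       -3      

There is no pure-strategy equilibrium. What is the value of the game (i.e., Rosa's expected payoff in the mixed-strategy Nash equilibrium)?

v = -1/3

For Rosa to be willing to mix, Rosa must be indifferent between Down and Up, which pins down Colin's mix.
  Rosa's payoff from Down: q·(-3) + (1−q)·5 = -8q + 5
  Rosa's payoff from Up: q·1 + (1−q)·(-3) = 4q - 3
  -8q + 5 = 4q - 3  ⇒  -12q = -8  ⇒  q = 2/3.
The value is Rosa's expected payoff against this mix (using Down): (2/3)·(-3) + (1/3)·5 = -1/3.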